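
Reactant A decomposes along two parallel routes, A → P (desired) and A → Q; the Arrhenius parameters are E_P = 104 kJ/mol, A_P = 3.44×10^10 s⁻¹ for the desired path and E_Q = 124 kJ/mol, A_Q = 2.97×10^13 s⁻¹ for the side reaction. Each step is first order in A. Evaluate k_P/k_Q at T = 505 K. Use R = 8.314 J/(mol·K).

0.136

With equal orders, S_{P/Q} = k_P/k_Q = (A_P/A_Q)·exp[(E_Q−E_P)/(RT)].
(E_Q−E_P)/(RT) = (124−104)×10³/(8.314×505) = 20000/4199 = 4.764.
k_P/k_Q = (3.44×10^10/2.97×10^13)·exp(4.764) = 0.001158 × 117.2 = 0.136.
Since E_P < E_Q, lowering the temperature improves selectivity toward P.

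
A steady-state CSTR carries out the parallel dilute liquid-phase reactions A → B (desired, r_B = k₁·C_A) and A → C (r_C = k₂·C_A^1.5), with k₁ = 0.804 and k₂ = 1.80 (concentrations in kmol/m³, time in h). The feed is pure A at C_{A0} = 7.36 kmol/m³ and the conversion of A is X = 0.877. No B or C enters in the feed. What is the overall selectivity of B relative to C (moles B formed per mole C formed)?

Exit C_A = C_{A0}(1−X) = 7.36×0.123 = 0.9053 kmol/m³.
Rates in a CSTR are evaluated at the outlet concentration: r_B = 0.804×0.9053 = 0.7278, r_C = 1.80×0.9053^1.5 = 1.550.
Overall selectivity = C_B/C_C = r_Bτ/(r_Cτ) = r_B/r_C = 0.469.

0.469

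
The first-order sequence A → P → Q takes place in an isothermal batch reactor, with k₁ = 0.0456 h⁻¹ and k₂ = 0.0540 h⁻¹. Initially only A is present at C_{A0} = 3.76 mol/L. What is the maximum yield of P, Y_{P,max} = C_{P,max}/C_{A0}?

Evaluating C_P at t_opt = ln(k₂/k₁)/(k₂−k₁) gives C_{P,max}/C_{A0} = (k₁/k₂)^[k₂/(k₂−k₁)].
= (0.0456/0.0540)^(0.0540/(0.0540−0.0456)) = (0.8444)^(6.429) = 0.3373.

0.337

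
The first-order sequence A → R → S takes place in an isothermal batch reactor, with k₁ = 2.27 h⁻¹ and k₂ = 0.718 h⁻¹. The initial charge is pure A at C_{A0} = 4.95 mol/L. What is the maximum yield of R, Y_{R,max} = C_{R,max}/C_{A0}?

0.587

For a first-order series the maximum intermediate yield is C_{R,max}/C_{A0} = (k₁/k₂)^[k₂/(k₂−k₁)].
= (2.27/0.718)^(0.718/(0.718−2.27)) = (3.162)^(-0.4626) = 0.5871.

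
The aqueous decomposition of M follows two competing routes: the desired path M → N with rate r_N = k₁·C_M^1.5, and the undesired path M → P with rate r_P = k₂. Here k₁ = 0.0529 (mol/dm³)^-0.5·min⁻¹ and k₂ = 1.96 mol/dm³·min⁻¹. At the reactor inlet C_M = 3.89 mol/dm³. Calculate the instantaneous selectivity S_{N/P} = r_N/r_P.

0.207

S_{N/P} = r_N/r_P = (k₁·C_M^1.5)/(k₂) = (k₁/k₂)·C_M^1.5.
= (0.0529×3.890^1.5) / (1.96) = 0.4059/1.960 = 0.207.
Since the desired path is higher order in M, keeping C_M high (PFR or concentrated feed) favours N.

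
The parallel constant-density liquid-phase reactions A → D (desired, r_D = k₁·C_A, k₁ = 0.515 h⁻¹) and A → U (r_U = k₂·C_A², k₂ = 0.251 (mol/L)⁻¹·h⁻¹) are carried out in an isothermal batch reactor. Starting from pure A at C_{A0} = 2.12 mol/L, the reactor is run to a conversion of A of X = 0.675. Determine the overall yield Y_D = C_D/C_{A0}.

C_A = C_{A0}(1−X) = 0.6890 mol/L.
Along a PFR/batch, dC_D/dC_A = −r_D/(r_D+r_U) = −k₁/(k₁+k₂·C_A).
Integrating from C_{A0} to C_A: C_D = (0.515/0.251)·ln[(0.515+0.251·2.12)/(0.515+0.251·0.689)] = 2.052·ln(1.047/0.6879) = 0.8620 mol/L.
Y_D = C_D/C_{A0} = 0.8620/2.12 = 0.407.

0.407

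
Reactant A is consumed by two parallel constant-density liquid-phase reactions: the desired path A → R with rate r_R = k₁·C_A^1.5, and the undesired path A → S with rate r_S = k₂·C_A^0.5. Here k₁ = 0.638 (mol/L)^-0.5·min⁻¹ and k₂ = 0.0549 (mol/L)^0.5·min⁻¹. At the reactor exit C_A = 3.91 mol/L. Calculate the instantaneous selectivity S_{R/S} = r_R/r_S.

45.4

S_{R/S} = r_R/r_S = (k₁·C_A^1.5)/(k₂·C_A^0.5) = (k₁/k₂)·C_A.
= (0.638×3.910^1.5) / (0.0549×3.910^0.5) = 4.933/0.1086 = 45.4.
Since the desired path is higher order in A, keeping C_A high (PFR or concentrated feed) favours R.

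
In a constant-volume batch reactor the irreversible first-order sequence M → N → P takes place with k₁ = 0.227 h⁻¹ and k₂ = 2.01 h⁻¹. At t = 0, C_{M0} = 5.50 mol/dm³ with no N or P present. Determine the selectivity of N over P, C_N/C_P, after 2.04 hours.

Solving the coupled first-order balances gives C_N(t) = [k₁/(k₂−k₁)]·C_{M0}·(e^(−k₁t) − e^(−k₂t)).
e^(−k₁t) = e^(−0.227×2.04) = e^(−0.4631) = 0.6293; e^(−k₂t) = e^(−4.100) = 0.01657.
C_N = 0.227×5.50/(2.01−0.227) × (0.6293−0.01657) = 0.7002×0.6128 = 0.4291 mol/dm³.
C_M = C_{M0}e^(−k₁t) = 3.461 mol/dm³, so C_P = C_{M0}−C_M−C_N = 1.610 mol/dm³; C_N/C_P = 0.267.

0.267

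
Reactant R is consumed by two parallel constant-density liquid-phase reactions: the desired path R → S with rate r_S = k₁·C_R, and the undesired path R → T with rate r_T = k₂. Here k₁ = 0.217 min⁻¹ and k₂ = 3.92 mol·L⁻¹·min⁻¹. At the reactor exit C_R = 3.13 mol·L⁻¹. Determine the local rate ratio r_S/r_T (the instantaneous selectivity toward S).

S_{S/T} = r_S/r_T = (k₁·C_R)/(k₂) = (k₁/k₂)·C_R.
= (0.217×3.130) / (3.92) = 0.6792/3.920 = 0.173.

0.173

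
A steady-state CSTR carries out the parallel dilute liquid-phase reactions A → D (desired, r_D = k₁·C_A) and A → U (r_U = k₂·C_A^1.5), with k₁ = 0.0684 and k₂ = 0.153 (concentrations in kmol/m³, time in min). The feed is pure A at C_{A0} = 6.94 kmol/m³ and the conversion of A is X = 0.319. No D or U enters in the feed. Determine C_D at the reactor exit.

0.378 kmol/m³

Exit C_A = C_{A0}(1−X) = 6.94×0.681 = 4.726 kmol/m³.
Rates in a CSTR are evaluated at the outlet concentration: r_D = 0.0684×4.726 = 0.3233, r_U = 0.153×4.726^1.5 = 1.572.
Fraction of consumed A going to D: r_D/(r_D+r_U) = 0.1706.
C_D = 0.1706·C_{A0}·X = 0.1706×6.94×0.319 = 0.378 kmol/m³.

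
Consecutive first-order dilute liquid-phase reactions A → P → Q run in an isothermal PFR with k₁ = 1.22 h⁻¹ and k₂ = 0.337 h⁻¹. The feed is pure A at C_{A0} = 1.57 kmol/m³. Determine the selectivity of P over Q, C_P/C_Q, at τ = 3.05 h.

0.895

The intermediate concentration in a first-order A→B→C sequence is C_P = k₁C_{A0}(e^(−k₁τ) − e^(−k₂τ))/(k₂−k₁).
e^(−k₁τ) = e^(−1.22×3.05) = e^(−3.721) = 0.02421; e^(−k₂τ) = e^(−1.028) = 0.3578.
C_P = 1.22×1.57/(0.337−1.22) × (0.02421−0.3578) = (-2.169)×(-0.3336) = 0.7236 kmol/m³.
C_A = C_{A0}e^(−k₁τ) = 0.03801 kmol/m³, so C_Q = C_{A0}−C_A−C_P = 0.8084 kmol/m³; C_P/C_Q = 0.895.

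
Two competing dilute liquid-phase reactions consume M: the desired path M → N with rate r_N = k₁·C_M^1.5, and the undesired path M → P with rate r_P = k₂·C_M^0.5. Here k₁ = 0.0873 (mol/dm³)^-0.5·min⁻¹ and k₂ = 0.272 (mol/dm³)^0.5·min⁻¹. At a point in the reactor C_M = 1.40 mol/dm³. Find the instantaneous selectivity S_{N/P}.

0.449

S_{N/P} = r_N/r_P = (k₁·C_M^1.5)/(k₂·C_M^0.5) = (k₁/k₂)·C_M.
= (0.0873×1.400^1.5) / (0.272×1.400^0.5) = 0.1446/0.3218 = 0.449.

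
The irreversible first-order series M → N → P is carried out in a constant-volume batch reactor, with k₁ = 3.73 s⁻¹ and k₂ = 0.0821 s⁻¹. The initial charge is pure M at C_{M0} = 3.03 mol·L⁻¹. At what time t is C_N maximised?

1.05 s

Setting dC_N/dt = 0 gives t_opt = ln(k₂/k₁)/(k₂−k₁).
= ln(0.0821/3.73)/(0.0821−3.73) = ln(0.02201)/-3.648 = -3.816/-3.648 = 1.05 s.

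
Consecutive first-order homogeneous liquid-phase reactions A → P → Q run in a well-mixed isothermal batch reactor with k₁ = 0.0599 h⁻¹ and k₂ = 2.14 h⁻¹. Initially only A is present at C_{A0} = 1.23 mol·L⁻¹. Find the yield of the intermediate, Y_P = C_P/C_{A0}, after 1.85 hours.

0.0252

For first-order series with pure A initially, C_P(t) = k₁C_{A0}/(k₂−k₁)·(e^(−k₁t) − e^(−k₂t)).
e^(−k₁t) = e^(−0.0599×1.85) = e^(−0.1108) = 0.8951; e^(−k₂t) = e^(−3.959) = 0.01908.
C_P = 0.0599×1.23/(2.14−0.0599) × (0.8951−0.01908) = 0.03542×0.8760 = 0.03103 mol·L⁻¹.
Y_P = C_P/C_{A0} = 0.03103/1.23 = 0.0252.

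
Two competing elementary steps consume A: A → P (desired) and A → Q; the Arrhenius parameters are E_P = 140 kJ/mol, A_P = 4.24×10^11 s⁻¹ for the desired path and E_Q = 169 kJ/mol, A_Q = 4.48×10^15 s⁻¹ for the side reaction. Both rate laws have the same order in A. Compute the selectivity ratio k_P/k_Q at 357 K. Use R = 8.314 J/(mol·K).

1.66

k_P/k_Q = (A_P/A_Q)·exp[−(E_P−E_Q)/(RT)] = (A_P/A_Q)·exp[(E_Q−E_P)/(RT)].
(E_Q−E_P)/(RT) = (169−140)×10³/(8.314×357) = 29000/2968 = 9.771.
k_P/k_Q = (4.24×10^11/4.48×10^15)·exp(9.771) = 9.464×10^-5 × 17511 = 1.66.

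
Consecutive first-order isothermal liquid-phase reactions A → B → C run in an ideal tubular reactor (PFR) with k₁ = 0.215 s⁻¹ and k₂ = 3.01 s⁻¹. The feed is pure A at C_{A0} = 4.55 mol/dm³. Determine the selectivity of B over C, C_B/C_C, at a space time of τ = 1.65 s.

0.218

Solving the coupled first-order balances gives C_B(τ) = [k₁/(k₂−k₁)]·C_{A0}·(e^(−k₁τ) − e^(−k₂τ)).
e^(−k₁τ) = e^(−0.215×1.65) = e^(−0.3547) = 0.7013; e^(−k₂τ) = e^(−4.966) = 0.006967.
C_B = 0.215×4.55/(3.01−0.215) × (0.7013−0.006967) = 0.3500×0.6944 = 0.2430 mol/dm³.
C_A = C_{A0}e^(−k₁τ) = 3.191 mol/dm³, so C_C = C_{A0}−C_A−C_B = 1.116 mol/dm³; C_B/C_C = 0.218.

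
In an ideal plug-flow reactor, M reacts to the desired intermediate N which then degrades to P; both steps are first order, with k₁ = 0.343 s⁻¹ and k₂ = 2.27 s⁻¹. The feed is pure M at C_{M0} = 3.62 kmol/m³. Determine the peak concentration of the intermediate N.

At the optimum, C_{N,max}/C_{M0} = (k₁/k₂)^[k₂/(k₂−k₁)].
= (0.343/2.27)^(2.27/(2.27−0.343)) = (0.1511)^(1.178) = 0.1079.
C_{N,max} = 0.1079×3.62 = 0.391 kmol/m³.

0.391 kmol/m³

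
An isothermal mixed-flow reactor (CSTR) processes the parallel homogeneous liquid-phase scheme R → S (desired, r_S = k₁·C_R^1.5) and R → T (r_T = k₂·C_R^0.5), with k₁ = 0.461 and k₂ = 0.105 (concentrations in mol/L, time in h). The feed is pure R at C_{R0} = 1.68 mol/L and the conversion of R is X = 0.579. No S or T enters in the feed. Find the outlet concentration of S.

0.736 mol/L

Exit C_R = C_{R0}(1−X) = 1.68×0.421 = 0.7073 mol/L.
Rates in a CSTR are evaluated at the outlet concentration: r_S = 0.461×0.7073^1.5 = 0.2742, r_T = 0.105×0.7073^0.5 = 0.08830.
Fraction of consumed R going to S: r_S/(r_S+r_T) = 0.7564.
C_S = 0.7564·C_{R0}·X = 0.7564×1.68×0.579 = 0.736 mol/L.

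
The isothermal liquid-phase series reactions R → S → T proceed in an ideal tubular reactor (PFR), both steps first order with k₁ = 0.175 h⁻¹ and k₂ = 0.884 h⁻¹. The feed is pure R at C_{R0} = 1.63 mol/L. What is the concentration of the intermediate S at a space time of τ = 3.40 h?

The intermediate concentration in a first-order A→B→C sequence is C_S = k₁C_{R0}(e^(−k₁τ) − e^(−k₂τ))/(k₂−k₁).
e^(−k₁τ) = e^(−0.175×3.40) = e^(−0.5950) = 0.5516; e^(−k₂τ) = e^(−3.006) = 0.04951.
C_S = 0.175×1.63/(0.884−0.175) × (0.5516−0.04951) = 0.4023×0.5021 = 0.2020 mol/L.

0.202 mol/L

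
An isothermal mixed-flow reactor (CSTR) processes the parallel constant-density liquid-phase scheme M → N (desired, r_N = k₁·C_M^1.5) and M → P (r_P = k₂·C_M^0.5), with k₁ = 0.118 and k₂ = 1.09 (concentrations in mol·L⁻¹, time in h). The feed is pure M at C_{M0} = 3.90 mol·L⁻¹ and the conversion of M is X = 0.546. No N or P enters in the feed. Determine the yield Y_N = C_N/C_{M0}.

0.0878

Exit C_M = C_{M0}(1−X) = 3.90×0.454 = 1.771 mol·L⁻¹.
In a CSTR the entire volume is at exit conditions, so r_N = 0.118×1.771^1.5 = 0.2780 and r_P = 1.09×1.771^0.5 = 1.450.
Fraction of consumed M going to N: r_N/(r_N+r_P) = 0.1608.
C_N = 0.1608·C_{M0}·X = 0.1608×3.90×0.546 = 0.343 mol·L⁻¹; Y_N = C_N/C_{M0} = 0.0878.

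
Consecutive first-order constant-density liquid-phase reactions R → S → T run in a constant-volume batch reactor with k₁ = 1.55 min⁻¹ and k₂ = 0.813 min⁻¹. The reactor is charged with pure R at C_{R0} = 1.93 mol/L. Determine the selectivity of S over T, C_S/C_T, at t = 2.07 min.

The intermediate concentration in a first-order A→B→C sequence is C_S = k₁C_{R0}(e^(−k₁t) − e^(−k₂t))/(k₂−k₁).
e^(−k₁t) = e^(−1.55×2.07) = e^(−3.208) = 0.04042; e^(−k₂t) = e^(−1.683) = 0.1858.
C_S = 1.55×1.93/(0.813−1.55) × (0.04042−0.1858) = (-4.059)×(-0.1454) = 0.5902 mol/L.
C_R = C_{R0}e^(−k₁t) = 0.07801 mol/L, so C_T = C_{R0}−C_R−C_S = 1.262 mol/L; C_S/C_T = 0.468.

0.468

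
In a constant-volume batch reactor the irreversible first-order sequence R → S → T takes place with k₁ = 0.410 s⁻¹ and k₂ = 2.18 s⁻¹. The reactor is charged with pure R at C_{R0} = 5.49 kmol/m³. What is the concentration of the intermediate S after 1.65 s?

For first-order series with pure R initially, C_S(t) = k₁C_{R0}/(k₂−k₁)·(e^(−k₁t) − e^(−k₂t)).
e^(−k₁t) = e^(−0.410×1.65) = e^(−0.6765) = 0.5084; e^(−k₂t) = e^(−3.597) = 0.02741.
C_S = 0.410×5.49/(2.18−0.410) × (0.5084−0.02741) = 1.272×0.4810 = 0.6117 kmol/m³.

0.612 kmol/m³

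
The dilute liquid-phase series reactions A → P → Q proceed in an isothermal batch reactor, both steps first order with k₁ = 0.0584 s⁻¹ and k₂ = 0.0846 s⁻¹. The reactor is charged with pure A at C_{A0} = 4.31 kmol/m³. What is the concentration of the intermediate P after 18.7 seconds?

Solving the coupled first-order balances gives C_P(t) = [k₁/(k₂−k₁)]·C_{A0}·(e^(−k₁t) − e^(−k₂t)).
e^(−k₁t) = e^(−0.0584×18.7) = e^(−1.092) = 0.3355; e^(−k₂t) = e^(−1.582) = 0.2056.
C_P = 0.0584×4.31/(0.0846−0.0584) × (0.3355−0.2056) = 9.607×0.1300 = 1.249 kmol/m³.

1.25 kmol/m³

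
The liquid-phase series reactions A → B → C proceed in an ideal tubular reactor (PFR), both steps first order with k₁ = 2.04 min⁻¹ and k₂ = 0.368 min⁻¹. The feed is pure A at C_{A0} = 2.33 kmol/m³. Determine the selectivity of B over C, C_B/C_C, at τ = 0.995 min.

For first-order series with pure A initially, C_B(τ) = k₁C_{A0}/(k₂−k₁)·(e^(−k₁τ) − e^(−k₂τ)).
e^(−k₁τ) = e^(−2.04×0.995) = e^(−2.030) = 0.1314; e^(−k₂τ) = e^(−0.3662) = 0.6934.
C_B = 2.04×2.33/(0.368−2.04) × (0.1314−0.6934) = (-2.843)×(-0.5620) = 1.598 kmol/m³.
C_A = C_{A0}e^(−k₁τ) = 0.3061 kmol/m³, so C_C = C_{A0}−C_A−C_B = 0.4262 kmol/m³; C_B/C_C = 3.75.

3.75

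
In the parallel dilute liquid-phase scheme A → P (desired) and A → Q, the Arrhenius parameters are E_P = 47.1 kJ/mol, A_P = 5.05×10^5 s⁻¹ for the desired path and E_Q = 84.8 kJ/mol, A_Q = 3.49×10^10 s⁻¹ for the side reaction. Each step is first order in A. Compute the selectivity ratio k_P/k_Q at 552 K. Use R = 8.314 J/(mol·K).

0.0535

k_P/k_Q = (A_P/A_Q)·exp[−(E_P−E_Q)/(RT)] = (A_P/A_Q)·exp[(E_Q−E_P)/(RT)].
(E_Q−E_P)/(RT) = (84.8−47.1)×10³/(8.314×552) = 37700/4589 = 8.215.
k_P/k_Q = (5.05×10^5/3.49×10^10)·exp(8.215) = 1.447×10^-5 × 3695 = 0.0535.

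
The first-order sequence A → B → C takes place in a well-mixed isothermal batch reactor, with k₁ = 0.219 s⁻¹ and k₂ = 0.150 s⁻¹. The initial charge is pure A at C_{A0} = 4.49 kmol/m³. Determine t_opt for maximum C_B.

5.48 s

Setting dC_B/dt = 0 gives t_opt = ln(k₂/k₁)/(k₂−k₁).
= ln(0.150/0.219)/(0.150−0.219) = ln(0.6849)/-0.06900 = -0.3784/-0.06900 = 5.48 s.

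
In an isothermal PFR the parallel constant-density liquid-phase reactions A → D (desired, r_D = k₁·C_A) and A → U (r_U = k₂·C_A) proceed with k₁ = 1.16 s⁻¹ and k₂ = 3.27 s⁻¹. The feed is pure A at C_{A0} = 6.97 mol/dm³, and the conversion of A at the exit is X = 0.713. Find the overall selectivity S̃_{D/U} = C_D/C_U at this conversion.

C_A = C_{A0}(1−X) = 2.000 mol/dm³.
Both paths are first order in A, so the instantaneous fraction to D is constant: dC_D/d(−C_A) = k₁/(k₁+k₂) = 0.2619.
C_D = 0.2619·(C_{A0}−C_A) = 0.2619×4.970 = 1.30 mol/dm³.
C_U = (C_{A0}−C_A)−C_D = 3.668 mol/dm³; S̃_{D/U} = 1.301/3.668 = 0.355.

0.355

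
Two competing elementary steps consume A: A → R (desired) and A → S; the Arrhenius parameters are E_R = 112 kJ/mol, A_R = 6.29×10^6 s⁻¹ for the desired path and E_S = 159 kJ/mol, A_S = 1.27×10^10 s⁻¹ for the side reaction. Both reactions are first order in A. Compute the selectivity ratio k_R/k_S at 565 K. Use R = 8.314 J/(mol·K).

Since both paths have the same order in A, the concentration cancels and S_{R/S} = k_R/k_S = (A_R/A_S)·exp[(E_S−E_R)/(RT)].
(E_S−E_R)/(RT) = (159−112)×10³/(8.314×565) = 47000/4697 = 10.01.
k_R/k_S = (6.29×10^6/1.27×10^10)·exp(10.01) = 4.953×10^-4 × 22148 = 11.0.
Since E_R < E_S, lowering the temperature improves selectivity toward R.

11.0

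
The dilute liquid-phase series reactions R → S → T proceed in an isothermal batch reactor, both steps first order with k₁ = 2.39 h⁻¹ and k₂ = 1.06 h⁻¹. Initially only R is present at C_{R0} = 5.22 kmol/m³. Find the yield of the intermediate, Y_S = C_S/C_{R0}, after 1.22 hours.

0.396

For first-order series with pure R initially, C_S(t) = k₁C_{R0}/(k₂−k₁)·(e^(−k₁t) − e^(−k₂t)).
e^(−k₁t) = e^(−2.39×1.22) = e^(−2.916) = 0.05416; e^(−k₂t) = e^(−1.293) = 0.2744.
C_S = 2.39×5.22/(1.06−2.39) × (0.05416−0.2744) = (-9.380)×(-0.2202) = 2.066 kmol/m³.
Y_S = C_S/C_{R0} = 2.066/5.22 = 0.396.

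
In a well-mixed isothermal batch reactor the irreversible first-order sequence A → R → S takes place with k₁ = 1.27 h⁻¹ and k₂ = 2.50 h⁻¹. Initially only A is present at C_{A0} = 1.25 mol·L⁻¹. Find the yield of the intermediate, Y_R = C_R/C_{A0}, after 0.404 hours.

0.242

Solving the coupled first-order balances gives C_R(t) = [k₁/(k₂−k₁)]·C_{A0}·(e^(−k₁t) − e^(−k₂t)).
e^(−k₁t) = e^(−1.27×0.404) = e^(−0.5131) = 0.5986; e^(−k₂t) = e^(−1.010) = 0.3642.
C_R = 1.27×1.25/(2.50−1.27) × (0.5986−0.3642) = 1.291×0.2344 = 0.3026 mol·L⁻¹.
Y_R = C_R/C_{A0} = 0.3026/1.25 = 0.242.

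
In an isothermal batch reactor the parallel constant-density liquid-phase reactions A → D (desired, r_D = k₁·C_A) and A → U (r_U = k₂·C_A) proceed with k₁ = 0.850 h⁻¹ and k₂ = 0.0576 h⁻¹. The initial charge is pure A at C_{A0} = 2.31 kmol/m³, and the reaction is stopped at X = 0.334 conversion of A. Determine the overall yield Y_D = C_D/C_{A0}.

C_A = C_{A0}(1−X) = 1.538 kmol/m³.
Both paths are first order in A, so the instantaneous fraction to D is constant: dC_D/d(−C_A) = k₁/(k₁+k₂) = 0.9365.
C_D = 0.9365·(C_{A0}−C_A) = 0.9365×0.7715 = 0.723 kmol/m³.
Y_D = C_D/C_{A0} = 0.7226/2.31 = 0.313.

0.313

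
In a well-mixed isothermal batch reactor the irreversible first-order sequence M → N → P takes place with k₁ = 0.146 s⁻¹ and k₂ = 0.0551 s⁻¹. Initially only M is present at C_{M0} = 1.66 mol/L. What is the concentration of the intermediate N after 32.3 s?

0.426 mol/L

The intermediate concentration in a first-order A→B→C sequence is C_N = k₁C_{M0}(e^(−k₁t) − e^(−k₂t))/(k₂−k₁).
e^(−k₁t) = e^(−0.146×32.3) = e^(−4.716) = 0.008953; e^(−k₂t) = e^(−1.780) = 0.1687.
C_N = 0.146×1.66/(0.0551−0.146) × (0.008953−0.1687) = (-2.666)×(-0.1597) = 0.4259 mol/L.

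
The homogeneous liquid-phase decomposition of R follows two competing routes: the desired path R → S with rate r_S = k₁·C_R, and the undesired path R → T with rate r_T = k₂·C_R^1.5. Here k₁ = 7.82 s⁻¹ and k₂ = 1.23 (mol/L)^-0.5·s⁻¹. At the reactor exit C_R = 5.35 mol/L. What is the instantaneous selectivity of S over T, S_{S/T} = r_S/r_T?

2.75

S_{S/T} = r_S/r_T = (k₁·C_R)/(k₂·C_R^1.5) = (k₁/k₂)·C_R^-0.5.
= (7.82×5.350) / (1.23×5.350^1.5) = 41.84/15.22 = 2.75.
The undesired path is higher order in R, so low C_R (CSTR or dilute feed) favours S.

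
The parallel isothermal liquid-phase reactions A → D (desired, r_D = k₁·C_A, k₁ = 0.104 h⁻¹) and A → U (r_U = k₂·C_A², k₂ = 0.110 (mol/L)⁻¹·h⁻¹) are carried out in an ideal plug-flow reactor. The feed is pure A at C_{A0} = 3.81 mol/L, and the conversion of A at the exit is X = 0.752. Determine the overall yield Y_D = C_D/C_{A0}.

C_A = C_{A0}(1−X) = 0.9449 mol/L.
Along a PFR/batch, dC_D/dC_A = −r_D/(r_D+r_U) = −k₁/(k₁+k₂·C_A).
Integrating from C_{A0} to C_A: C_D = (0.104/0.110)·ln[(0.104+0.110·3.81)/(0.104+0.110·0.945)] = 0.9455·ln(0.5231/0.2079) = 0.8722 mol/L.
Y_D = C_D/C_{A0} = 0.8722/3.81 = 0.229.

0.229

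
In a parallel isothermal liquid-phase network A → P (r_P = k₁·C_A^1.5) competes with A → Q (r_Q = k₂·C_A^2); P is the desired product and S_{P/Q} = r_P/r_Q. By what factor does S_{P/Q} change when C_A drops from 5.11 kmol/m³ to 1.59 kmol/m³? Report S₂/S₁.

S_{P/Q} = (k₁/k₂)·C_A^-0.5, so S₂/S₁ = (C_{A,2}/C_{A,1})^-0.5.
= (1.59/5.11)^(-0.5) = (0.3112)^(-0.5) = 1.79.

1.79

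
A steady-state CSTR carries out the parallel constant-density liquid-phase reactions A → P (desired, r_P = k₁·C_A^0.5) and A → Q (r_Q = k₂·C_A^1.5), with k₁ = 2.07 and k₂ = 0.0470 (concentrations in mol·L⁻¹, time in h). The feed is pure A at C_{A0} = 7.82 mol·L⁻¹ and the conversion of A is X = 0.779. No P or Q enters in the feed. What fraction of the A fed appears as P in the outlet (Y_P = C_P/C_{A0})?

0.750

Exit C_A = C_{A0}(1−X) = 7.82×0.221 = 1.728 mol·L⁻¹.
Rates in a CSTR are evaluated at the outlet concentration: r_P = 2.07×1.728^0.5 = 2.721, r_Q = 0.0470×1.728^1.5 = 0.1068.
Fraction of consumed A going to P: r_P/(r_P+r_Q) = 0.9622.
C_P = 0.9622·C_{A0}·X = 0.9622×7.82×0.779 = 5.86 mol·L⁻¹; Y_P = C_P/C_{A0} = 0.750.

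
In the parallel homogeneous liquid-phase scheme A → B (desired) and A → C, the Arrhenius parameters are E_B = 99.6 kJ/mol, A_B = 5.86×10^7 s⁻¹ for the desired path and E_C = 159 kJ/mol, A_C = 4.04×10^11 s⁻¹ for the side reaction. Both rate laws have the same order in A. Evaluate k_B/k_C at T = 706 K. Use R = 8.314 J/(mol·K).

3.60

With equal orders, S_{B/C} = k_B/k_C = (A_B/A_C)·exp[(E_C−E_B)/(RT)].
(E_C−E_B)/(RT) = (159−99.6)×10³/(8.314×706) = 59400/5870 = 10.12.
k_B/k_C = (5.86×10^7/4.04×10^11)·exp(10.12) = 1.450×10^-4 × 24830 = 3.60.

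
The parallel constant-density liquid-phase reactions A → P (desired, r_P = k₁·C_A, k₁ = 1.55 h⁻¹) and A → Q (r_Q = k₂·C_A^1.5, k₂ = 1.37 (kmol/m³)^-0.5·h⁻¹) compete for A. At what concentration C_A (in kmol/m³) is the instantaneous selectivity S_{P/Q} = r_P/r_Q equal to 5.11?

0.0490 kmol/m³

S_{P/Q} = (k₁/k₂)·C_A^-0.5 ⇒ C_A = (S·k₂/k₁)^(-2).
= (5.11×1.37/1.55)^(-2) = (4.517)^(-2) = 0.0490 kmol/m³.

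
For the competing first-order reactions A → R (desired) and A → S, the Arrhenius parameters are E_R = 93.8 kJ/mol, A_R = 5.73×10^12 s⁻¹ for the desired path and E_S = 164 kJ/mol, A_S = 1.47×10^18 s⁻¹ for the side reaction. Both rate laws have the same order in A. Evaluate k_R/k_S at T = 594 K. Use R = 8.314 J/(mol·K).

5.81

Since both paths have the same order in A, the concentration cancels and S_{R/S} = k_R/k_S = (A_R/A_S)·exp[(E_S−E_R)/(RT)].
(E_S−E_R)/(RT) = (164−93.8)×10³/(8.314×594) = 70200/4939 = 14.21.
k_R/k_S = (5.73×10^12/1.47×10^18)·exp(14.21) = 3.898×10^-6 × 1.491×10^6 = 5.81.
Since E_R < E_S, lowering the temperature improves selectivity toward R.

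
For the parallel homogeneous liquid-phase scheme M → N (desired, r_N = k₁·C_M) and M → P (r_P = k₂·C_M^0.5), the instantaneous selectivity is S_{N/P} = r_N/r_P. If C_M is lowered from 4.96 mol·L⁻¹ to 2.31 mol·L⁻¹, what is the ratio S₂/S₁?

0.682

S_{N/P} = (k₁/k₂)·C_M^0.5, so S₂/S₁ = (C_{M,2}/C_{M,1})^0.5.
= (2.31/4.96)^0.5 = (0.4657)^0.5 = 0.682.
Selectivity toward N falls as C_M falls — high-concentration operation is favoured.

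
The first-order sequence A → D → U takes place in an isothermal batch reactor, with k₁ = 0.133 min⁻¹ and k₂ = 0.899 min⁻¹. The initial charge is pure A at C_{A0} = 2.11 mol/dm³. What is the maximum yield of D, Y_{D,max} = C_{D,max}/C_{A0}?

Evaluating C_D at t_opt = ln(k₂/k₁)/(k₂−k₁) gives C_{D,max}/C_{A0} = (k₁/k₂)^[k₂/(k₂−k₁)].
= (0.133/0.899)^(0.899/(0.899−0.133)) = (0.1479)^(1.174) = 0.1062.

0.106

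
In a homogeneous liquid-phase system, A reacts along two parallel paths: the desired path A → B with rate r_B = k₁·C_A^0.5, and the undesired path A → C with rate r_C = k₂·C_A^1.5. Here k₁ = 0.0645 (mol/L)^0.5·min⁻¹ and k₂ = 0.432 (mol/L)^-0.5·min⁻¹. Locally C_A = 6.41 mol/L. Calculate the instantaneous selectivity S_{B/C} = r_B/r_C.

0.0233

S_{B/C} = r_B/r_C = (k₁·C_A^0.5)/(k₂·C_A^1.5) = (k₁/k₂)·C_A⁻¹.
= (0.0645×6.410^0.5) / (0.432×6.410^1.5) = 0.1633/7.011 = 0.0233.
The undesired path is higher order in A, so low C_A (CSTR or dilute feed) favours B.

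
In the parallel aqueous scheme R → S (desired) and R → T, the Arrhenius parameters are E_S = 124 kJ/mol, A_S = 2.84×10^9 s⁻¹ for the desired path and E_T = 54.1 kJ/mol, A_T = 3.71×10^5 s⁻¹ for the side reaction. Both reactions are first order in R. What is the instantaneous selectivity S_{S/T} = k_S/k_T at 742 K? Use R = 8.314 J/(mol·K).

With equal orders, S_{S/T} = k_S/k_T = (A_S/A_T)·exp[(E_T−E_S)/(RT)].
(E_T−E_S)/(RT) = (54.1−124)×10³/(8.314×742) = -69900/6169 = -11.33.
k_S/k_T = (2.84×10^9/3.71×10^5)·exp(-11.33) = 7655 × 1.200×10^-5 = 0.0918.
Since E_S > E_T, raising the temperature improves selectivity toward S.

0.0918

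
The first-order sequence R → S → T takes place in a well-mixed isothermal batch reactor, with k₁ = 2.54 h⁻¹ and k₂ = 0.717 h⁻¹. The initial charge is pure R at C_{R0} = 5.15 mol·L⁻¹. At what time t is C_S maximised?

0.694 h

For first-order series the maximum of C_S occurs at t_opt = ln(k₂/k₁)/(k₂−k₁).
= ln(0.717/2.54)/(0.717−2.54) = ln(0.2823)/-1.823 = -1.265/-1.823 = 0.694 h.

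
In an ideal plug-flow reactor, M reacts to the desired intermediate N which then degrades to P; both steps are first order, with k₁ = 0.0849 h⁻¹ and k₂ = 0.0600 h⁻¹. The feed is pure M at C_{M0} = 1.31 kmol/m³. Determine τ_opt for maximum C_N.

13.9 h

Setting dC_N/dτ = 0 gives τ_opt = ln(k₂/k₁)/(k₂−k₁).
= ln(0.0600/0.0849)/(0.0600−0.0849) = ln(0.7067)/-0.02490 = -0.3471/-0.02490 = 13.9 h.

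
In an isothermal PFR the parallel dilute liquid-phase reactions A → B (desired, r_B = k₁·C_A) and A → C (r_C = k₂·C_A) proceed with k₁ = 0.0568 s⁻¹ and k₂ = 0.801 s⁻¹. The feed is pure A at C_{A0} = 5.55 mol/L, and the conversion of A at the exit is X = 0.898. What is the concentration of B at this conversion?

0.330 mol/L

C_A = C_{A0}(1−X) = 0.5661 mol/L.
Both paths are first order in A, so the instantaneous fraction to B is constant: dC_B/d(−C_A) = k₁/(k₁+k₂) = 0.06622.
C_B = 0.06622·(C_{A0}−C_A) = 0.06622×4.984 = 0.330 mol/L.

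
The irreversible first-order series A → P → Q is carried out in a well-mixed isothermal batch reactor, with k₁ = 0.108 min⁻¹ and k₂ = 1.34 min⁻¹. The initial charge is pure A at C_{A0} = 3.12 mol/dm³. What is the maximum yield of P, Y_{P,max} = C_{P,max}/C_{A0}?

At the optimum, C_{P,max}/C_{A0} = (k₁/k₂)^[k₂/(k₂−k₁)].
= (0.108/1.34)^(1.34/(1.34−0.108)) = (0.08060)^(1.088) = 0.06463.

0.0646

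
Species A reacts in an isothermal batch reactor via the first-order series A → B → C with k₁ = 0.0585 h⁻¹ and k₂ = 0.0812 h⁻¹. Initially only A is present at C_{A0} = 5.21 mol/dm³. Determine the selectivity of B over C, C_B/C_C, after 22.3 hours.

0.616

Solving the coupled first-order balances gives C_B(t) = [k₁/(k₂−k₁)]·C_{A0}·(e^(−k₁t) − e^(−k₂t)).
e^(−k₁t) = e^(−0.0585×22.3) = e^(−1.305) = 0.2713; e^(−k₂t) = e^(−1.811) = 0.1635.
C_B = 0.0585×5.21/(0.0812−0.0585) × (0.2713−0.1635) = 13.43×0.1078 = 1.447 mol/dm³.
C_A = C_{A0}e^(−k₁t) = 1.413 mol/dm³, so C_C = C_{A0}−C_A−C_B = 2.350 mol/dm³; C_B/C_C = 0.616.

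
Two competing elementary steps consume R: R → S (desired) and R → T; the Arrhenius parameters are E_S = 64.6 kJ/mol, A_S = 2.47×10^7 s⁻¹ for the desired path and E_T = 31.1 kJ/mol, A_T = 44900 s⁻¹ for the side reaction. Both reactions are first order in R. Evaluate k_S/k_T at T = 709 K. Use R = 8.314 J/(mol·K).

1.87

With equal orders, S_{S/T} = k_S/k_T = (A_S/A_T)·exp[(E_T−E_S)/(RT)].
(E_T−E_S)/(RT) = (31.1−64.6)×10³/(8.314×709) = -33500/5895 = -5.683.
k_S/k_T = (2.47×10^7/44900)·exp(-5.683) = 550.1 × 0.003403 = 1.87.
Since E_S > E_T, raising the temperature improves selectivity toward S.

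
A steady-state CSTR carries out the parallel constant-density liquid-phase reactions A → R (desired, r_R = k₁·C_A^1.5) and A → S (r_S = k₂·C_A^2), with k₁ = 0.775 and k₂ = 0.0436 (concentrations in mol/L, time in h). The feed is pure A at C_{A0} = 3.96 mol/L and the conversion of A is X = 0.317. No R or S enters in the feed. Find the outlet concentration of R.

1.15 mol/L

Exit C_A = C_{A0}(1−X) = 3.96×0.683 = 2.705 mol/L.
Rates in a CSTR are evaluated at the outlet concentration: r_R = 0.775×2.705^1.5 = 3.447, r_S = 0.0436×2.705^2 = 0.3189.
Fraction of consumed A going to R: r_R/(r_R+r_S) = 0.9153.
C_R = 0.9153·C_{A0}·X = 0.9153×3.96×0.317 = 1.15 mol/L.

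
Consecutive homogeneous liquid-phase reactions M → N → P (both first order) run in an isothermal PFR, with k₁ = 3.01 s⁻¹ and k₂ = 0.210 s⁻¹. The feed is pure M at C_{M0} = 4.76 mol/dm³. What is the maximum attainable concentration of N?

Evaluating C_N at τ_opt = ln(k₂/k₁)/(k₂−k₁) gives C_{N,max}/C_{M0} = (k₁/k₂)^[k₂/(k₂−k₁)].
= (3.01/0.210)^(0.210/(0.210−3.01)) = (14.33)^(-0.07500) = 0.8190.
C_{N,max} = 0.8190×4.76 = 3.90 mol/dm³.

3.90 mol/dm³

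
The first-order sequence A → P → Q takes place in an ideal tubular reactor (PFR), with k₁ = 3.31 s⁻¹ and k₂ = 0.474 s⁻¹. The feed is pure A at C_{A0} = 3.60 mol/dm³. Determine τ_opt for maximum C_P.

Setting dC_P/dτ = 0 gives τ_opt = ln(k₂/k₁)/(k₂−k₁).
= ln(0.474/3.31)/(0.474−3.31) = ln(0.1432)/-2.836 = -1.943/-2.836 = 0.685 s.

0.685 s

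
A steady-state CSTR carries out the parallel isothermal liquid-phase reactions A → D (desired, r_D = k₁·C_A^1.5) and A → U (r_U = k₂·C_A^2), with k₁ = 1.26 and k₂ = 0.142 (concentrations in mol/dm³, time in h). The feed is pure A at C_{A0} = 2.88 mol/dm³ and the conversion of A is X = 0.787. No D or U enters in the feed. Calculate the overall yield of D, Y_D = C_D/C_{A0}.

Exit C_A = C_{A0}(1−X) = 2.88×0.213 = 0.6134 mol/dm³.
In a CSTR the entire volume is at exit conditions, so r_D = 1.26×0.6134^1.5 = 0.6054 and r_U = 0.142×0.6134^2 = 0.05344.
Fraction of consumed A going to D: r_D/(r_D+r_U) = 0.9189.
C_D = 0.9189·C_{A0}·X = 0.9189×2.88×0.787 = 2.08 mol/dm³; Y_D = C_D/C_{A0} = 0.723.

0.723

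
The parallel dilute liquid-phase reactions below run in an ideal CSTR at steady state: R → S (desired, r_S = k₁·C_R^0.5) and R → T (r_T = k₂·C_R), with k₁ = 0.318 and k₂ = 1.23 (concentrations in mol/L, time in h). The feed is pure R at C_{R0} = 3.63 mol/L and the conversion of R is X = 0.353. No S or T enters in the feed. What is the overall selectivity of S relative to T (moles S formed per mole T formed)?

0.169

Exit C_R = C_{R0}(1−X) = 3.63×0.647 = 2.349 mol/L.
A CSTR operates uniformly at the exit composition, giving r_S = 0.4873 and r_T = 2.889 (each k·C_R^n at C_R = 2.349).
Overall selectivity = C_S/C_T = r_Sτ/(r_Tτ) = r_S/r_T = 0.169.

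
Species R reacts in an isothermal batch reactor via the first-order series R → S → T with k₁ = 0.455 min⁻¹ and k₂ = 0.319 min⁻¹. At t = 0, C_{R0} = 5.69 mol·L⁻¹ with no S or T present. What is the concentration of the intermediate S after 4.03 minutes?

2.22 mol·L⁻¹

The intermediate concentration in a first-order A→B→C sequence is C_S = k₁C_{R0}(e^(−k₁t) − e^(−k₂t))/(k₂−k₁).
e^(−k₁t) = e^(−0.455×4.03) = e^(−1.834) = 0.1598; e^(−k₂t) = e^(−1.286) = 0.2765.
C_S = 0.455×5.69/(0.319−0.455) × (0.1598−0.2765) = (-19.04)×(-0.1167) = 2.221 mol·L⁻¹.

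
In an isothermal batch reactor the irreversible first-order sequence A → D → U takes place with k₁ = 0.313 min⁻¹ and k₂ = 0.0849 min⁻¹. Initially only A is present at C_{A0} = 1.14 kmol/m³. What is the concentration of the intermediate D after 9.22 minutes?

0.628 kmol/m³

Solving the coupled first-order balances gives C_D(t) = [k₁/(k₂−k₁)]·C_{A0}·(e^(−k₁t) − e^(−k₂t)).
e^(−k₁t) = e^(−0.313×9.22) = e^(−2.886) = 0.05581; e^(−k₂t) = e^(−0.7828) = 0.4571.
C_D = 0.313×1.14/(0.0849−0.313) × (0.05581−0.4571) = (-1.564)×(-0.4013) = 0.6278 kmol/m³.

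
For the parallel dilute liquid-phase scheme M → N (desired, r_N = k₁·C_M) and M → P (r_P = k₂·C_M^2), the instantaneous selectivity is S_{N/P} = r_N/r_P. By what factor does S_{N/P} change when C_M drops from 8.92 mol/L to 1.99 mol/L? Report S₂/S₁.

S_{N/P} = (k₁/k₂)·C_M⁻¹, so S₂/S₁ = (C_{M,2}/C_{M,1})⁻¹.
= 8.92/1.99 = 4.48.

4.48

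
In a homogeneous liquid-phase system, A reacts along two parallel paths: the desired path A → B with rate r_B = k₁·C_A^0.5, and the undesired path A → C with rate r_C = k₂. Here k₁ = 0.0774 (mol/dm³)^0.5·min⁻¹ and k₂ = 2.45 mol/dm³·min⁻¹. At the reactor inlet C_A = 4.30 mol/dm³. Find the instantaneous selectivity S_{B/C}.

0.0655

S_{B/C} = r_B/r_C = (k₁·C_A^0.5)/(k₂) = (k₁/k₂)·C_A^0.5.
= (0.0774×4.300^0.5) / (2.45) = 0.1605/2.450 = 0.0655.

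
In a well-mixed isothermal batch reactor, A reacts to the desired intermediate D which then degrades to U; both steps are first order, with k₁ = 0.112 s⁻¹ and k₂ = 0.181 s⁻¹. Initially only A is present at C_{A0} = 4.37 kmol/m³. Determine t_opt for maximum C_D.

The intermediate peaks when r₁ = r₂, i.e. k₁e^(−k₁t) = k₂e^(−k₂t), giving t_opt = ln(k₂/k₁)/(k₂−k₁).
= ln(0.181/0.112)/(0.181−0.112) = ln(1.616)/0.06900 = 0.4800/0.06900 = 6.96 s.

6.96 s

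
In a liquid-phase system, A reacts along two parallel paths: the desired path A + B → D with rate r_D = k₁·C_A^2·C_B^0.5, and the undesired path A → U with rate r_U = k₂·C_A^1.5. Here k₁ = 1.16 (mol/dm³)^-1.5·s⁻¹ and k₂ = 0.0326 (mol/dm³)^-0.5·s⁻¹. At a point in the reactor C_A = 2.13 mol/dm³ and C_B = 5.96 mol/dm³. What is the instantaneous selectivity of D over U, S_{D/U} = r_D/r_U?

S_{D/U} = r_D/r_U = (k₁·C_A^2·C_B^0.5)/(k₂·C_A^1.5) = (k₁/k₂)·C_A^0.5·C_B^0.5.
= (1.16×2.130^2×5.960^0.5) / (0.0326×2.130^1.5) = 12.85/0.1013 = 127.
Since the desired path is higher order in A, keeping C_A high (PFR or concentrated feed) favours D.

127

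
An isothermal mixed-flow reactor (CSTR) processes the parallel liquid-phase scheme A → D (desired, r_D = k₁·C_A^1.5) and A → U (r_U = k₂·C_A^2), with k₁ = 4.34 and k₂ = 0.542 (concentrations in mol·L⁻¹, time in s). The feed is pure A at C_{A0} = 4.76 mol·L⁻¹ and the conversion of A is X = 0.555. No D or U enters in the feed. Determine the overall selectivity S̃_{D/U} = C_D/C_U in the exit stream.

Exit C_A = C_{A0}(1−X) = 4.76×0.445 = 2.118 mol·L⁻¹.
A CSTR operates uniformly at the exit composition, giving r_D = 13.38 and r_U = 2.432 (each k·C_A^n at C_A = 2.118).
Overall selectivity = C_D/C_U = r_Dτ/(r_Uτ) = r_D/r_U = 5.50.

5.50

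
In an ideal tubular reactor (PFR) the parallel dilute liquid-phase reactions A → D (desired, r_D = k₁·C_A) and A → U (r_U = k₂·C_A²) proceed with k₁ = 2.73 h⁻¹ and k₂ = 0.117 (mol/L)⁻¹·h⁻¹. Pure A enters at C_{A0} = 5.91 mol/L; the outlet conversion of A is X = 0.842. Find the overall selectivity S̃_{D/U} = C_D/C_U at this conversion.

6.98

C_A = C_{A0}(1−X) = 0.9338 mol/L.
Along a PFR/batch, dC_D/dC_A = −r_D/(r_D+r_U) = −k₁/(k₁+k₂·C_A).
Integrating from C_{A0} to C_A: C_D = (2.73/0.117)·ln[(2.73+0.117·5.91)/(2.73+0.117·0.934)] = 23.33·ln(3.421/2.839) = 4.352 mol/L.
C_U = (C_{A0}−C_A)−C_D = 0.6239 mol/L; S̃_{D/U} = 4.352/0.6239 = 6.98.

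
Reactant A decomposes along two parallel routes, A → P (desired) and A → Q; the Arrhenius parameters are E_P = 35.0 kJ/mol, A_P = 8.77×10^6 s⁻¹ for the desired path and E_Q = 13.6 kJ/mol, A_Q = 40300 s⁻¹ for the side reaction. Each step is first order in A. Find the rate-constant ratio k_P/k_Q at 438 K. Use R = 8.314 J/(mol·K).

0.610

With equal orders, S_{P/Q} = k_P/k_Q = (A_P/A_Q)·exp[(E_Q−E_P)/(RT)].
(E_Q−E_P)/(RT) = (13.6−35.0)×10³/(8.314×438) = -21400/3642 = -5.877.
k_P/k_Q = (8.77×10^6/40300)·exp(-5.877) = 217.6 × 0.002804 = 0.610.
Since E_P > E_Q, raising the temperature improves selectivity toward P.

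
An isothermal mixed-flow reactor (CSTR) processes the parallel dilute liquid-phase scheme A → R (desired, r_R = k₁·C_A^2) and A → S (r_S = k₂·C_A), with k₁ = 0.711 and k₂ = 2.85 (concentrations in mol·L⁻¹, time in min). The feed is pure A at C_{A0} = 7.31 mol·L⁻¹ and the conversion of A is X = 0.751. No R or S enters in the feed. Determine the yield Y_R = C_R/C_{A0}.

Exit C_A = C_{A0}(1−X) = 7.31×0.249 = 1.820 mol·L⁻¹.
A CSTR operates uniformly at the exit composition, giving r_R = 2.356 and r_S = 5.188 (each k·C_A^n at C_A = 1.820).
Fraction of consumed A going to R: r_R/(r_R+r_S) = 0.3123.
C_R = 0.3123·C_{A0}·X = 0.3123×7.31×0.751 = 1.71 mol·L⁻¹; Y_R = C_R/C_{A0} = 0.235.

0.235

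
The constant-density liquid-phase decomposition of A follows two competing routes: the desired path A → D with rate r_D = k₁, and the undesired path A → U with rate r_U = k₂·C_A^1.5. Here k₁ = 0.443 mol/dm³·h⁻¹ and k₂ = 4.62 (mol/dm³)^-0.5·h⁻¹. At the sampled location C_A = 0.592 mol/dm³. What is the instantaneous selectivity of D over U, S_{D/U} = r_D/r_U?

S_{D/U} = r_D/r_U = (k₁)/(k₂·C_A^1.5) = (k₁/k₂)·C_A^-1.5.
= (0.443) / (4.62×0.5920^1.5) = 0.4430/2.104 = 0.211.

0.211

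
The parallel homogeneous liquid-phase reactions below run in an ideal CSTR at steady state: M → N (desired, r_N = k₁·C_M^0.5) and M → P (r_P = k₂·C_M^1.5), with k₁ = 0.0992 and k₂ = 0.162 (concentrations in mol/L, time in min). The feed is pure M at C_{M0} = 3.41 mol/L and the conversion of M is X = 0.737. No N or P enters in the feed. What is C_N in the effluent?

1.02 mol/L

Exit C_M = C_{M0}(1−X) = 3.41×0.263 = 0.8968 mol/L.
Rates in a CSTR are evaluated at the outlet concentration: r_N = 0.0992×0.8968^0.5 = 0.09394, r_P = 0.162×0.8968^1.5 = 0.1376.
Fraction of consumed M going to N: r_N/(r_N+r_P) = 0.4057.
C_N = 0.4057·C_{M0}·X = 0.4057×3.41×0.737 = 1.02 mol/L.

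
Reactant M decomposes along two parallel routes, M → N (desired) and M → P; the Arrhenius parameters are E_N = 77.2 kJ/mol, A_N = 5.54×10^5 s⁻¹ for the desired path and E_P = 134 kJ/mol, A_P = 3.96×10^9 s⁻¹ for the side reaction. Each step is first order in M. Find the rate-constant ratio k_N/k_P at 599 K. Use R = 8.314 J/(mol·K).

12.6

With equal orders, S_{N/P} = k_N/k_P = (A_N/A_P)·exp[(E_P−E_N)/(RT)].
(E_P−E_N)/(RT) = (134−77.2)×10³/(8.314×599) = 56800/4980 = 11.41.
k_N/k_P = (5.54×10^5/3.96×10^9)·exp(11.41) = 1.399×10^-4 × 89808 = 12.6.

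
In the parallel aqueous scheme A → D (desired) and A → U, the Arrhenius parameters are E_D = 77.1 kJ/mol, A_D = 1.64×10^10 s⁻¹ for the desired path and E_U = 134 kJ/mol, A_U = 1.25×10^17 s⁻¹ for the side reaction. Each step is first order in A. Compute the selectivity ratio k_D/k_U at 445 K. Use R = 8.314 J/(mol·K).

0.627

k_D/k_U = (A_D/A_U)·exp[−(E_D−E_U)/(RT)] = (A_D/A_U)·exp[(E_U−E_D)/(RT)].
(E_U−E_D)/(RT) = (134−77.1)×10³/(8.314×445) = 56900/3700 = 15.38.
k_D/k_U = (1.64×10^10/1.25×10^17)·exp(15.38) = 1.312×10^-7 × 4.778×10^6 = 0.627.
Since E_D < E_U, lowering the temperature improves selectivity toward D.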